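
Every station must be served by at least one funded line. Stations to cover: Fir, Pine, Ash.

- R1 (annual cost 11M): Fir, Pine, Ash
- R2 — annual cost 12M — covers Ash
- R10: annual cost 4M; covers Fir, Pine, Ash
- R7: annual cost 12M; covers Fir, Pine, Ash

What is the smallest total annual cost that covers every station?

R10 alone covers Fir, Pine, Ash — every station.
Total annual cost: 4.
No cover costs less than 4.

4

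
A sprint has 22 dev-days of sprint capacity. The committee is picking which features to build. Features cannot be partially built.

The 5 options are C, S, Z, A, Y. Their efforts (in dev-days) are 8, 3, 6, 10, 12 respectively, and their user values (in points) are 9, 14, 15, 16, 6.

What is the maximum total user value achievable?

45

Allowing fractional choices, the relaxed optimum would be about 48.4, but features are indivisible.
S + Z + A: effort 3 + 6 + 10 = 19 ≤ 22, user value 14 + 15 + 16 = 45.
C + S + A: effort 8 + 3 + 10 = 21 ≤ 22, user value 9 + 14 + 16 = 39.
Best is S, Z, and A with total user value 45.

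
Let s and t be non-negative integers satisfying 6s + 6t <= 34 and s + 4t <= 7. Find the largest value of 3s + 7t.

16

Relaxing integrality, the LP optimum is 18.78 at (s,t) = (5.22, 0.444), which is not an integer point.
(s,t)=(3,1): 6·3+6·1=24≤34, 1·3+4·1=7≤7, objective 16.
(s,t)=(5,0): 6·5+6·0=30≤34, 1·5+4·0=5≤7, objective 15.
(s,t)=(2,1): 6·2+6·1=18≤34, 1·2+4·1=6≤7, objective 13.
(s,t)=(4,0): 6·4+6·0=24≤34, 1·4+4·0=4≤7, objective 12.
No feasible integer point exceeds 16.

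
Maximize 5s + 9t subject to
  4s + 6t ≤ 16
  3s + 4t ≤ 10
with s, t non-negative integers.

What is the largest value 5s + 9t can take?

The continuous relaxation peaks at (0, 2.5) with value 22.50; rounding to a feasible lattice point costs some objective.
(s,t)=(2,1): 4·2+6·1=14≤16, 3·2+4·1=10≤10, objective 19.
(s,t)=(0,2): 4·0+6·2=12≤16, 3·0+4·2=8≤10, objective 18.
(s,t)=(3,0): 4·3+6·0=12≤16, 3·3+4·0=9≤10, objective 15.
No feasible integer point exceeds 19.

19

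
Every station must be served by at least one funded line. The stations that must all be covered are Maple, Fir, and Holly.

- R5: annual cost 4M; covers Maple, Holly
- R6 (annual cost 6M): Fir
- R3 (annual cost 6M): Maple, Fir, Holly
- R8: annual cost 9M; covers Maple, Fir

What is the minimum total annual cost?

6

The greedy cost-per-new-station heuristic would pick R5 and R6 for 10, but a cheaper cover exists.
R3 alone covers Maple, Fir, Holly — every station.
Total annual cost: 6.
No cover costs less than 6.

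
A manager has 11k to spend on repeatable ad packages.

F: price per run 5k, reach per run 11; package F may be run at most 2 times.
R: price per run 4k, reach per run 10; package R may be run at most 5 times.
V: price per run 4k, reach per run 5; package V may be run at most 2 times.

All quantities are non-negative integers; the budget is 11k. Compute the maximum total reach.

22

R has the best ratio (10/4); taking only R gives at most 2×10 = 20 (stopped by the price limit).
Mixing does better — 2×F: price 10 ≤ 11, reach 2·11 = 22.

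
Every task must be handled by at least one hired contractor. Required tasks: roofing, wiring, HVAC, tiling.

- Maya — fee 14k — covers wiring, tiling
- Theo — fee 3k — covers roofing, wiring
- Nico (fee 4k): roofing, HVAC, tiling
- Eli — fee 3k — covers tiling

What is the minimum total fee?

7

Choose Theo and Nico: together they cover roofing, wiring, HVAC, tiling — every task.
Total fee: 3 + 4 = 7.
No cover costs less than 7.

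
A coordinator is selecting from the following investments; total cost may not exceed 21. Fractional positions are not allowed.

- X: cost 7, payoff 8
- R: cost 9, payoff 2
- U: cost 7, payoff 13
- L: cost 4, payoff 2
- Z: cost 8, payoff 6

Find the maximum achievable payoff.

Allowing fractional choices, the relaxed optimum would be about 26.2, but investments are indivisible.
X + U: cost 7 + 7 = 14 ≤ 21, payoff 8 + 13 = 21.
X + U + L: cost 7 + 7 + 4 = 18 ≤ 21, payoff 8 + 13 + 2 = 23.
U + L + Z: cost 7 + 4 + 8 = 19 ≤ 21, payoff 13 + 2 + 6 = 21.
Best is X, U, and L with total payoff 23.

23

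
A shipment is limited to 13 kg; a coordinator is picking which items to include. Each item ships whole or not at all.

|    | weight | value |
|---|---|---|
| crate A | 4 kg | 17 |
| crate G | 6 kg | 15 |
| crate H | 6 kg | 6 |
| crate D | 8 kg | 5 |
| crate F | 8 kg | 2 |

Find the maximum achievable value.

32

Allowing fractional choices, the relaxed optimum would be about 35.0, but items are indivisible.
crate A + crate G: weight 4 + 6 = 10 ≤ 13, value 17 + 15 = 32.
crate A + crate H: weight 4 + 6 = 10 ≤ 13, value 17 + 6 = 23.
Best is crate A and crate G with total value 32.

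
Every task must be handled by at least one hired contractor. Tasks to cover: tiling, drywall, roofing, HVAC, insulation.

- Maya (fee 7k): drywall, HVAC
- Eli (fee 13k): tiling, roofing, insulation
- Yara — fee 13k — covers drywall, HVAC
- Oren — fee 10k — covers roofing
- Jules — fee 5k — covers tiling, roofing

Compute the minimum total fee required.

20

The greedy cost-per-new-task heuristic would pick Jules, Maya, and Eli for 25, but a cheaper cover exists.
Choose Maya and Eli: together they cover tiling, drywall, roofing, HVAC, insulation — every task.
Total fee: 7 + 13 = 20.
No cover costs less than 20.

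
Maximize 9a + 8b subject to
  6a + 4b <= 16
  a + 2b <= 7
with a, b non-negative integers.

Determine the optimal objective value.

26

The continuous relaxation peaks at (0.5, 3.25) with value 30.50; rounding to a feasible lattice point costs some objective.
(a,b)=(2,1): 6·2+4·1=16≤16, 1·2+2·1=4≤7, objective 26.
(a,b)=(1,2): 6·1+4·2=14≤16, 1·1+2·2=5≤7, objective 25.
(a,b)=(0,3): 6·0+4·3=12≤16, 1·0+2·3=6≤7, objective 24.
The best lattice point is (2,1), giving 26.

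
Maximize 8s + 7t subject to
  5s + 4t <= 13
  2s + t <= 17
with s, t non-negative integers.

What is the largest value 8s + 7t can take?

22

(s,t)=(1,2) is feasible, giving 22.
(s,t)=(0,3) is feasible, giving 21.
(s,t)=(1,1) is feasible, giving 15.
Maximum is 22 at (s,t)=(1,2).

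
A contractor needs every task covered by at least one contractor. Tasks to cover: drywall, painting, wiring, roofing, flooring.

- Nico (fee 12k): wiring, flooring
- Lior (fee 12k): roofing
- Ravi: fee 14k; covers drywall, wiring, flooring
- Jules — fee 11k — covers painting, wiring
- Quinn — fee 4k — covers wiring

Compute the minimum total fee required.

The greedy cost-per-new-task heuristic would pick Quinn, Ravi, Jules, and Lior for 41, but a cheaper cover exists.
Choose Lior, Ravi, and Jules: together they cover drywall, painting, wiring, roofing, flooring — every task.
Total fee: 12 + 14 + 11 = 37.
No cover costs less than 37.

37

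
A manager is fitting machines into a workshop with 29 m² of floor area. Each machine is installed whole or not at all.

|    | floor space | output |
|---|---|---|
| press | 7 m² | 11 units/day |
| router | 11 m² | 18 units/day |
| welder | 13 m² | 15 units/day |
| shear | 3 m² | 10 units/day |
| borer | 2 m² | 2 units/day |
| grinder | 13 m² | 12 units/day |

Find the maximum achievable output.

Treat it as a binary knapsack problem.
router + welder + shear + borer: floor space 11 + 13 + 3 + 2 = 29 ≤ 29, output 18 + 15 + 10 + 2 = 45.
router + welder + shear: floor space 11 + 13 + 3 = 27 ≤ 29, output 18 + 15 + 10 = 43.
router + shear + borer + grinder: floor space 11 + 3 + 2 + 13 = 29 ≤ 29, output 18 + 10 + 2 + 12 = 42.
Best is router, welder, shear, and borer with total output 45.

45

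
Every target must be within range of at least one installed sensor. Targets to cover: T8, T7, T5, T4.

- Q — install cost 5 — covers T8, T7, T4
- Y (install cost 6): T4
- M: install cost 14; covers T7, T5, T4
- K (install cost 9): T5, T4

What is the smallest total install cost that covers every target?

Choose Q and K: together they cover T8, T7, T5, T4 — every target.
Total install cost: 5 + 9 = 14.
No cover costs less than 14.

14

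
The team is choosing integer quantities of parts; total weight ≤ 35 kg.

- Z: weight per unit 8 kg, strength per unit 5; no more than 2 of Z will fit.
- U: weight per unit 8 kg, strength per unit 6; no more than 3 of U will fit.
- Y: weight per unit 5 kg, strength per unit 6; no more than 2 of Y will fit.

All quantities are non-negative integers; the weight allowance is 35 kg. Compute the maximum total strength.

30

This is a bounded integer knapsack.
Y has the best ratio (6/5); taking only Y gives at most 2×6 = 12 (stopped by the supply cap of 2).
Mixing does better — 3×U and 2×Y: weight 34 ≤ 35, strength 3·6 + 2·6 = 30.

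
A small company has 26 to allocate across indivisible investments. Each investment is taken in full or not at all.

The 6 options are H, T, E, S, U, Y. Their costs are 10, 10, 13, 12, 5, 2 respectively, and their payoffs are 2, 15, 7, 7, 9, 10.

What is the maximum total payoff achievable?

34

Take T, U, and Y: cost 10 + 5 + 2 = 17 ≤ 26, payoff 15 + 9 + 10 = 34.
No other feasible combination does better.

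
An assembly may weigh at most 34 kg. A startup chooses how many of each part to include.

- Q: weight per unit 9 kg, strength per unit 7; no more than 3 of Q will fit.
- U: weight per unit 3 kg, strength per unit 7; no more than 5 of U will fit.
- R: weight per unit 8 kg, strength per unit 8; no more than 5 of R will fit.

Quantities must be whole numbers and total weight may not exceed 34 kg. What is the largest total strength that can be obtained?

51

This is a bounded integer knapsack.
5×U and 2×R: weight 31 ≤ 34, strength 5·7 + 2·8 = 51.
1×Q, 5×U, and 1×R: weight 32 ≤ 34, strength 1·7 + 5·7 + 1·8 = 50.
Best is 51.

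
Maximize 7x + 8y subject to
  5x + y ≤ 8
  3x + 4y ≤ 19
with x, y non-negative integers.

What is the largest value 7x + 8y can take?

(x,y)=(0,4): 5·0+1·4=4≤8, 3·0+4·4=16≤19, objective 32.
(x,y)=(1,3): 5·1+1·3=8≤8, 3·1+4·3=15≤19, objective 31.
(x,y)=(0,3): 5·0+1·3=3≤8, 3·0+4·3=12≤19, objective 24.
The best lattice point is (0,4), giving 32.

32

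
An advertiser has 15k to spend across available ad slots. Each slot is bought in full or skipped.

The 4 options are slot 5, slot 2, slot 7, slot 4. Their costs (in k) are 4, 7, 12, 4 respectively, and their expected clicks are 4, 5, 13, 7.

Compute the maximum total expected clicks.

16

Allowing fractional choices, the relaxed optimum would be about 18.9, but ad slots are indivisible.
slot 7: cost 12 ≤ 15, expected clicks 13.
slot 5 + slot 2 + slot 4: cost 4 + 7 + 4 = 15 ≤ 15, expected clicks 4 + 5 + 7 = 16.
slot 2 + slot 4: cost 7 + 4 = 11 ≤ 15, expected clicks 5 + 7 = 12.
Best is slot 5, slot 2, and slot 4 with total expected clicks 16.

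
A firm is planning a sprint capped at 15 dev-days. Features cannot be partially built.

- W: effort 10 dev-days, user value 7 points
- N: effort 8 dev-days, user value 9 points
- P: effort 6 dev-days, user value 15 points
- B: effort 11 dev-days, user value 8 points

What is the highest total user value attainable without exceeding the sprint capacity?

24

This is an integer program with binary decision variables.
P: effort 6 ≤ 15, user value 15.
N + P: effort 8 + 6 = 14 ≤ 15, user value 9 + 15 = 24.
Best is N and P with total user value 24.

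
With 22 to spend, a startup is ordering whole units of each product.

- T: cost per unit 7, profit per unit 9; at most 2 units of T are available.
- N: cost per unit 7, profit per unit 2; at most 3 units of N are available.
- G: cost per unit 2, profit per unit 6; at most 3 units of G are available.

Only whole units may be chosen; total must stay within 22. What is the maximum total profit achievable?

G has the best ratio (6/2); taking only G gives at most 3×6 = 18 (stopped by the supply cap of 3).
Mixing does better — 2×T and 3×G: cost 20 ≤ 22, profit 2·9 + 3·6 = 36.

36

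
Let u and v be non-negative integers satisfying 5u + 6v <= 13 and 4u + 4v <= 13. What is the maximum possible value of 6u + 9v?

The continuous relaxation peaks at (0, 2.17) with value 19.50; rounding to a feasible lattice point costs some objective.
(u,v)=(0,2): 5·0+6·2=12≤13, 4·0+4·2=8≤13, objective 18.
(u,v)=(1,1): 5·1+6·1=11≤13, 4·1+4·1=8≤13, objective 15.
(u,v)=(0,1): 5·0+6·1=6≤13, 4·0+4·1=4≤13, objective 9.
The best lattice point is (0,2), giving 18.

18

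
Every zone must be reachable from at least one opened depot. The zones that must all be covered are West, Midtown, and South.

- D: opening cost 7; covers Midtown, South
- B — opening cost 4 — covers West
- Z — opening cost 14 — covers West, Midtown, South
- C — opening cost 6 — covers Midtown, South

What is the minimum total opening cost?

10

Choose B and C: together they cover West, Midtown, South — every zone.
Total opening cost: 4 + 6 = 10.
No cover costs less than 10.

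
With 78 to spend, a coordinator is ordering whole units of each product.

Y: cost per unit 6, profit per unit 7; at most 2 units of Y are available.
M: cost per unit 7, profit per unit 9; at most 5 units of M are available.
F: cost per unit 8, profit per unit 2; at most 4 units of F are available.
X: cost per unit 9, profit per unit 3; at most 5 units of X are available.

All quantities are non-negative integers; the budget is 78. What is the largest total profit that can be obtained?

68

2×Y, 5×M, 1×F, and 2×X: cost 73 ≤ 78, profit 2·7 + 5·9 + 1·2 + 2·3 = 67.
2×Y, 5×M, and 3×X: cost 74 ≤ 78, profit 2·7 + 5·9 + 3·3 = 68.
Best is 68.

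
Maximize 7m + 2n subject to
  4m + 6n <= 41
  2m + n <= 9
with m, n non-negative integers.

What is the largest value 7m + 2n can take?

30

Relaxing integrality, the LP optimum is 31.50 at (m,n) = (4.5, 0), which is not an integer point.
(m,n)=(4,1): 4·4+6·1=22≤41, 2·4+1·1=9≤9, objective 30.
(m,n)=(4,0): 4·4+6·0=16≤41, 2·4+1·0=8≤9, objective 28.
(m,n)=(3,2): 4·3+6·2=24≤41, 2·3+1·2=8≤9, objective 25.
(m,n)=(3,1): 4·3+6·1=18≤41, 2·3+1·1=7≤9, objective 23.
No feasible integer point exceeds 30.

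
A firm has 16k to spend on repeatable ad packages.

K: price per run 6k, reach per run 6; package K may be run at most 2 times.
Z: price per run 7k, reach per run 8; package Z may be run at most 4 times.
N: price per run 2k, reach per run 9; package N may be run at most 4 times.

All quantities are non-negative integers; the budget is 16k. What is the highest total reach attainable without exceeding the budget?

1×Z and 4×N: price 15 ≤ 16, reach 1·8 + 4·9 = 44.
1×K and 4×N: price 14 ≤ 16, reach 1·6 + 4·9 = 42.
Best is 44.

44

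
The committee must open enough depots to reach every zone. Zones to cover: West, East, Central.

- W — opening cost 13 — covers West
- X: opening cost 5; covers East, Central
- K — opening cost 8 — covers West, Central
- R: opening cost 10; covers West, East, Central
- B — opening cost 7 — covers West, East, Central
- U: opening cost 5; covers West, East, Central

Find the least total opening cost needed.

5

U alone covers West, East, Central — every zone.
Total opening cost: 5.
No cover costs less than 5.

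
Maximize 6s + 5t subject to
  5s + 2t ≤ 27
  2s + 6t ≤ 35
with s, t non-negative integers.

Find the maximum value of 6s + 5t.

Relaxing integrality, the LP optimum is 44.50 at (s,t) = (3.54, 4.65), which is not an integer point.
(s,t)=(4,3): 5·4+2·3=26≤27, 2·4+6·3=26≤35, objective 39.
(s,t)=(3,4): 5·3+2·4=23≤27, 2·3+6·4=30≤35, objective 38.
(s,t)=(2,5): 5·2+2·5=20≤27, 2·2+6·5=34≤35, objective 37.
The best lattice point is (4,3), giving 39.

39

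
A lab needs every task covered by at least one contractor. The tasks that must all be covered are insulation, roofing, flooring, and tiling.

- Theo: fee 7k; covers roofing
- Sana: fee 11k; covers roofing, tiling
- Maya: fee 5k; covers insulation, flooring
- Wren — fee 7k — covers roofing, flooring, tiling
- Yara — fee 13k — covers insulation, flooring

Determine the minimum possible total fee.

12

Choose Maya and Wren: together they cover insulation, roofing, flooring, tiling — every task.
Total fee: 5 + 7 = 12.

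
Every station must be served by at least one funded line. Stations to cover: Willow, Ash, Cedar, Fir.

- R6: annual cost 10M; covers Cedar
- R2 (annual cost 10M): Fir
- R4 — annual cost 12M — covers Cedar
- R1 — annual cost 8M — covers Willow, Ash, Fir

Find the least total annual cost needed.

Choose R6 and R1: together they cover Willow, Ash, Cedar, Fir — every station.
Total annual cost: 10 + 8 = 18.
No cover costs less than 18.

18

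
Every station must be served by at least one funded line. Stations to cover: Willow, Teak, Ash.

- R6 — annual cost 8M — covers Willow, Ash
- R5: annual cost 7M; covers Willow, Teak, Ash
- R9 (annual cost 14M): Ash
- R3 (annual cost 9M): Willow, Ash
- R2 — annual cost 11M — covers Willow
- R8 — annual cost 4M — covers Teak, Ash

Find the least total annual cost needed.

This is a weighted set-cover instance.
R5 alone covers Willow, Teak, Ash — every station.
Total annual cost: 7.

7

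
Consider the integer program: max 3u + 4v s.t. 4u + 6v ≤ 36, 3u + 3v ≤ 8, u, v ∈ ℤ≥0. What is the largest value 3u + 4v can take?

Relaxing integrality, the LP optimum is 10.67 at (u,v) = (0, 2.67), which is not an integer point.
(u,v)=(0,2): 4·0+6·2=12≤36, 3·0+3·2=6≤8, objective 8.
(u,v)=(1,1): 4·1+6·1=10≤36, 3·1+3·1=6≤8, objective 7.
Maximum is 8 at (u,v)=(0,2).

8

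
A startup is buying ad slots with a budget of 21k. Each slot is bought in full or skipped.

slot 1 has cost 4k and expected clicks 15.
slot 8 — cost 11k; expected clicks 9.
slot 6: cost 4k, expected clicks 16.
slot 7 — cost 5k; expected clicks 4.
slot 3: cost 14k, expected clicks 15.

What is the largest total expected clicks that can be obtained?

slot 1 + slot 6: cost 4 + 4 = 8 ≤ 21, expected clicks 15 + 16 = 31.
slot 1 + slot 8 + slot 6: cost 4 + 11 + 4 = 19 ≤ 21, expected clicks 15 + 9 + 16 = 40.
slot 1 + slot 6 + slot 7: cost 4 + 4 + 5 = 13 ≤ 21, expected clicks 15 + 16 + 4 = 35.
Best is slot 1, slot 8, and slot 6 with total expected clicks 40.

40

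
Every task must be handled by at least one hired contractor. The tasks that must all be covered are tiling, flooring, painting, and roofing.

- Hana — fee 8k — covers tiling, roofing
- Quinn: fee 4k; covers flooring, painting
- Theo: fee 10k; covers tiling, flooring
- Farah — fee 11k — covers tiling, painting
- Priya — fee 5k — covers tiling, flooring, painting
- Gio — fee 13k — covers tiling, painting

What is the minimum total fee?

12

This is an integer covering problem.
Choose Hana and Quinn: together they cover tiling, flooring, painting, roofing — every task.
Total fee: 8 + 4 = 12.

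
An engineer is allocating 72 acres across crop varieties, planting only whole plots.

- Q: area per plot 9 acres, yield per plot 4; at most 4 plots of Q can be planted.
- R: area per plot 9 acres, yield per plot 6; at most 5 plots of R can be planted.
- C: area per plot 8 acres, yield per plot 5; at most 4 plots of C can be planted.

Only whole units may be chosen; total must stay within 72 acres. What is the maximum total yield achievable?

45

This is a bounded integer knapsack.
5×R and 3×C: area 69 ≤ 72, yield 5·6 + 3·5 = 45.
4×R and 4×C: area 68 ≤ 72, yield 4·6 + 4·5 = 44.
Best is 45.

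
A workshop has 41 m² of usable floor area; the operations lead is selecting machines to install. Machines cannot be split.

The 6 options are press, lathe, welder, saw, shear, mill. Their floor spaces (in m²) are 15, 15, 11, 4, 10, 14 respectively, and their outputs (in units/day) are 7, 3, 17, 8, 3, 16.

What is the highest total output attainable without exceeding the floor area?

44

Allowing fractional choices, the relaxed optimum would be about 46.6, but machines are indivisible.
welder + saw + mill: floor space 11 + 4 + 14 = 29 ≤ 41, output 17 + 8 + 16 = 41.
welder + saw + shear + mill: floor space 11 + 4 + 10 + 14 = 39 ≤ 41, output 17 + 8 + 3 + 16 = 44.
Best is welder, saw, shear, and mill with total output 44.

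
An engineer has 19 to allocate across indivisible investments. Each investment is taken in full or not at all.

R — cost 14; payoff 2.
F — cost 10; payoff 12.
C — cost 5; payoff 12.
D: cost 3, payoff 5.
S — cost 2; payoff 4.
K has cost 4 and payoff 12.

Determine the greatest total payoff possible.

Take F, C, and K: cost 10 + 5 + 4 = 19 ≤ 19, payoff 12 + 12 + 12 = 36.
No other feasible combination does better.

36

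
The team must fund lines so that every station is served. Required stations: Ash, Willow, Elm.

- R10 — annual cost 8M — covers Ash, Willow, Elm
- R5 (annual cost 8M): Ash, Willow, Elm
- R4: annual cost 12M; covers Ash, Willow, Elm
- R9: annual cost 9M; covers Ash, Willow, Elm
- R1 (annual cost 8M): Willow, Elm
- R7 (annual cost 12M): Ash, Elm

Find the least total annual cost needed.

This is a weighted set-cover instance.
R10 alone covers Ash, Willow, Elm — every station.
Total annual cost: 8.

8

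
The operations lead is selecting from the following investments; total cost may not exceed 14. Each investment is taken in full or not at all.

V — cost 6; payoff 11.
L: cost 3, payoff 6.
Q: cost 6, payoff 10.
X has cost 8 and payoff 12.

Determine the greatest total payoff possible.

23

Take V and X: cost 6 + 8 = 14 ≤ 14, payoff 11 + 12 = 23.
No other feasible combination does better.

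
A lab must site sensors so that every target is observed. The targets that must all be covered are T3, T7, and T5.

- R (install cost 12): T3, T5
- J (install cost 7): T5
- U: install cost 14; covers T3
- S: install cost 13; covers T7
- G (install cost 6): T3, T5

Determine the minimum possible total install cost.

19

This is a weighted set-cover instance.
Choose S and G: together they cover T3, T7, T5 — every target.
Total install cost: 13 + 6 = 19.
No cover costs less than 19.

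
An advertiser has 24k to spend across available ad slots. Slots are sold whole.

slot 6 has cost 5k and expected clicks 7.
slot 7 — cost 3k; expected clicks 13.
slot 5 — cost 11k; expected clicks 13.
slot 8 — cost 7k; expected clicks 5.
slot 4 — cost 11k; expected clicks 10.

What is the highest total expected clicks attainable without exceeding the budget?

Allowing fractional choices, the relaxed optimum would be about 37.5, but ad slots are indivisible.
slot 6 + slot 7 + slot 4: cost 5 + 3 + 11 = 19 ≤ 24, expected clicks 7 + 13 + 10 = 30.
slot 6 + slot 7 + slot 5: cost 5 + 3 + 11 = 19 ≤ 24, expected clicks 7 + 13 + 13 = 33.
slot 7 + slot 5 + slot 8: cost 3 + 11 + 7 = 21 ≤ 24, expected clicks 13 + 13 + 5 = 31.
Best is slot 6, slot 7, and slot 5 with total expected clicks 33.

33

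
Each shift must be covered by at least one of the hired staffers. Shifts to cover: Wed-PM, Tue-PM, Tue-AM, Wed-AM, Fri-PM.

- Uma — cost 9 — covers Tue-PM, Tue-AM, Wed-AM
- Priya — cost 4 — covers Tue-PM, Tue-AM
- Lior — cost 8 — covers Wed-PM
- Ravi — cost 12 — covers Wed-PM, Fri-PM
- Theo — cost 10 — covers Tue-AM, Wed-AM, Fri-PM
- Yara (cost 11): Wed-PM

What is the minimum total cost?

The greedy cost-per-new-shift heuristic would pick Priya, Theo, and Lior for 22, but a cheaper cover exists.
Choose Uma and Ravi: together they cover Wed-PM, Tue-PM, Tue-AM, Wed-AM, Fri-PM — every shift.
Total cost: 9 + 12 = 21.
No cover costs less than 21.

21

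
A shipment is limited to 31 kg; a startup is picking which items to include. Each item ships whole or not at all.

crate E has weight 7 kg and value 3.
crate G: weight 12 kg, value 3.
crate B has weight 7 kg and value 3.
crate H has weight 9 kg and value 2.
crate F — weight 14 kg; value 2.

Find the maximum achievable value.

9

Treat it as a binary knapsack problem.
crate E + crate B + crate H: weight 7 + 7 + 9 = 23 ≤ 31, value 3 + 3 + 2 = 8.
crate E + crate G + crate H: weight 7 + 12 + 9 = 28 ≤ 31, value 3 + 3 + 2 = 8.
crate E + crate G + crate B: weight 7 + 12 + 7 = 26 ≤ 31, value 3 + 3 + 3 = 9.
Best is crate E, crate G, and crate B with total value 9.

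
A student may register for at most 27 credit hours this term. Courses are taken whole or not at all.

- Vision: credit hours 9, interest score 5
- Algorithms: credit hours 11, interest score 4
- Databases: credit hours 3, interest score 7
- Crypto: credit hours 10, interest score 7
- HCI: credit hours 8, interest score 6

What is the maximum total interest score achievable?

20

Vision + Databases + Crypto: credit hours 9 + 3 + 10 = 22 ≤ 27, interest score 5 + 7 + 7 = 19.
Vision + Databases + HCI: credit hours 9 + 3 + 8 = 20 ≤ 27, interest score 5 + 7 + 6 = 18.
Databases + Crypto + HCI: credit hours 3 + 10 + 8 = 21 ≤ 27, interest score 7 + 7 + 6 = 20.
Best is Databases, Crypto, and HCI with total interest score 20.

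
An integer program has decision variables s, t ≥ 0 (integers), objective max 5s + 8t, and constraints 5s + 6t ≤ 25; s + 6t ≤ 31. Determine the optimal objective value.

(s,t)=(0,4) is feasible, giving 32.
(s,t)=(1,3) is feasible, giving 29.
The best lattice point is (0,4), giving 32.

32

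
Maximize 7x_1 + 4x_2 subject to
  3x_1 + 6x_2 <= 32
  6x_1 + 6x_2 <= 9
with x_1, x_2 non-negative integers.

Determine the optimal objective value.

7

(x_1,x_2)=(1,0) is feasible, giving 7.
(x_1,x_2)=(0,1) is feasible, giving 4.
(x_1,x_2)=(0,0) is feasible, giving 0.
Maximum is 7 at (x_1,x_2)=(1,0).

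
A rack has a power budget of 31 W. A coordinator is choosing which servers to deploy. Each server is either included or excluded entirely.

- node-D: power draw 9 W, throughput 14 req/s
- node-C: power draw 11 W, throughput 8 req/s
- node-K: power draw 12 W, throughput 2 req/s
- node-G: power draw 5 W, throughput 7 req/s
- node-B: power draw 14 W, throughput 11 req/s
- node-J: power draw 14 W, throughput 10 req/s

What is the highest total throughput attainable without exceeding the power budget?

Allowing fractional choices, the relaxed optimum would be about 34.2, but servers are indivisible.
node-D + node-G + node-B: power draw 9 + 5 + 14 = 28 ≤ 31, throughput 14 + 7 + 11 = 32.
node-D + node-G + node-J: power draw 9 + 5 + 14 = 28 ≤ 31, throughput 14 + 7 + 10 = 31.
node-D + node-C + node-G: power draw 9 + 11 + 5 = 25 ≤ 31, throughput 14 + 8 + 7 = 29.
Best is node-D, node-G, and node-B with total throughput 32.

32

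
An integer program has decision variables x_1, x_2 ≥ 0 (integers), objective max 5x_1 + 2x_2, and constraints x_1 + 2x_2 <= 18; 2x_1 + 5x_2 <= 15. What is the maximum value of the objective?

The continuous relaxation peaks at (7.5, 0) with value 37.50; rounding to a feasible lattice point costs some objective.
(x_1,x_2)=(7,0): 1·7+2·0=7≤18, 2·7+5·0=14≤15, objective 35.
(x_1,x_2)=(6,0): 1·6+2·0=6≤18, 2·6+5·0=12≤15, objective 30.
No feasible integer point exceeds 35.

35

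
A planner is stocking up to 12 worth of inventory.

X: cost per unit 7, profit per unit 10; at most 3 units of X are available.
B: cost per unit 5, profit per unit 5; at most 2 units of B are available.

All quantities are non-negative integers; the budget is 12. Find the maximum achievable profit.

X has the best ratio (10/7); taking only X gives at most 1×10 = 10 (stopped by the cost limit).
Mixing does better — 1×X and 1×B: cost 12 ≤ 12, profit 1·10 + 1·5 = 15.

15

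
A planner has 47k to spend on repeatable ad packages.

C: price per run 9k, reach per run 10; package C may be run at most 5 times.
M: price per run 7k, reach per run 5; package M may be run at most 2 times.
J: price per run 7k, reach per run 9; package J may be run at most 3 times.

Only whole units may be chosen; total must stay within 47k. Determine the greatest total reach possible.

2×C, 1×M, and 3×J: price 46 ≤ 47, reach 2·10 + 1·5 + 3·9 = 52.
5×C: price 45 ≤ 47, reach 5·10 = 50.
Best is 52.

52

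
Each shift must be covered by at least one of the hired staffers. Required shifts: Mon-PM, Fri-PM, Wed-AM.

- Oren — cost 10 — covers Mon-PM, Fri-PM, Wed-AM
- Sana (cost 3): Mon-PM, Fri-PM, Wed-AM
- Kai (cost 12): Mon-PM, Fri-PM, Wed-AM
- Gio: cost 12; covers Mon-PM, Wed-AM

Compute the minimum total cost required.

This is an integer covering problem.
Sana alone covers Mon-PM, Fri-PM, Wed-AM — every shift.
Total cost: 3.
No cover costs less than 3.

3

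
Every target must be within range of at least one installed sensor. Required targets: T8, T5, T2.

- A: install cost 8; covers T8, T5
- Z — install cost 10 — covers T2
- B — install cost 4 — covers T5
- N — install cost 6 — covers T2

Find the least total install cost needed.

14

Choose A and N: together they cover T8, T5, T2 — every target.
Total install cost: 8 + 6 = 14.
No cover costs less than 14.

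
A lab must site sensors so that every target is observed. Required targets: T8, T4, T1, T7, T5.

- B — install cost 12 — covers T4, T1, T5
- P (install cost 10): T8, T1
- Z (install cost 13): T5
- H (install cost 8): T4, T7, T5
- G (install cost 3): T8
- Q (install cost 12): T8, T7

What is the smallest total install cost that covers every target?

18

Choose P and H: together they cover T8, T4, T1, T7, T5 — every target.
Total install cost: 10 + 8 = 18.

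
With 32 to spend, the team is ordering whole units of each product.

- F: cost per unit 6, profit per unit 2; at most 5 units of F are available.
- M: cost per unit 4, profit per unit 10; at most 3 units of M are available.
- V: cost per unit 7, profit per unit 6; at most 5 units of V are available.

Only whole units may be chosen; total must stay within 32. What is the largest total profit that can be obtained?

1×F, 3×M, and 2×V: cost 32 ≤ 32, profit 1·2 + 3·10 + 2·6 = 44.
3×M and 2×V: cost 26 ≤ 32, profit 3·10 + 2·6 = 42.
Best is 44.

44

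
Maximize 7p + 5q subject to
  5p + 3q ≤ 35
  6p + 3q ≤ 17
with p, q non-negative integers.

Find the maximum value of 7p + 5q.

(p,q)=(0,5): 5·0+3·5=15≤35, 6·0+3·5=15≤17, objective 25.
(p,q)=(0,4): 5·0+3·4=12≤35, 6·0+3·4=12≤17, objective 20.
No feasible integer point exceeds 25.

25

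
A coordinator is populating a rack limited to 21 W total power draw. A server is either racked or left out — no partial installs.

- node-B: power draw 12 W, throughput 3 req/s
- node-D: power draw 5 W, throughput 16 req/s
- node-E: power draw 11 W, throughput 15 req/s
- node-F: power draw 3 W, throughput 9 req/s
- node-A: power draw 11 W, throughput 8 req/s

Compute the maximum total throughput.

node-D + node-E + node-F: power draw 5 + 11 + 3 = 19 ≤ 21, throughput 16 + 15 + 9 = 40.
node-D + node-F + node-A: power draw 5 + 3 + 11 = 19 ≤ 21, throughput 16 + 9 + 8 = 33.
Best is node-D, node-E, and node-F with total throughput 40.

40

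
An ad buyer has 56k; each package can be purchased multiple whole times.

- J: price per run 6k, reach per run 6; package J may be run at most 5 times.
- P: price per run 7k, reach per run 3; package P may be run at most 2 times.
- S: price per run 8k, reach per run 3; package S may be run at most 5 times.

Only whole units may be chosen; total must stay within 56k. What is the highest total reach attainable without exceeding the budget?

39

5×J, 1×P, and 2×S: price 53 ≤ 56, reach 5·6 + 1·3 + 2·3 = 39.
5×J and 3×S: price 54 ≤ 56, reach 5·6 + 3·3 = 39.
Best is 39.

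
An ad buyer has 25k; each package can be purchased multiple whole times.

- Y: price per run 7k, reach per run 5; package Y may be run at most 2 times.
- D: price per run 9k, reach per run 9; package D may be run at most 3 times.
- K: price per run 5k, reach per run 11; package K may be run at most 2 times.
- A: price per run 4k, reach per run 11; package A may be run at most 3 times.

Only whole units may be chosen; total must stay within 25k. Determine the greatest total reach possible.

55

A has the best ratio (11/4); taking only A gives at most 3×11 = 33 (stopped by the supply cap of 3).
Mixing does better — 2×K and 3×A: price 22 ≤ 25, reach 2·11 + 3·11 = 55.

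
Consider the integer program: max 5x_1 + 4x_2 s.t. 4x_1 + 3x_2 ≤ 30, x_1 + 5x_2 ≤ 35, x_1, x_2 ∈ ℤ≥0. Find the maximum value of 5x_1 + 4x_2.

39

Relaxing integrality, the LP optimum is 39.12 at (x_1,x_2) = (2.65, 6.47), which is not an integer point.
(x_1,x_2)=(3,6): 4·3+3·6=30≤30, 1·3+5·6=33≤35, objective 39.
(x_1,x_2)=(3,5): 4·3+3·5=27≤30, 1·3+5·5=28≤35, objective 35.
(x_1,x_2)=(2,6): 4·2+3·6=26≤30, 1·2+5·6=32≤35, objective 34.
Maximum is 39 at (x_1,x_2)=(3,6).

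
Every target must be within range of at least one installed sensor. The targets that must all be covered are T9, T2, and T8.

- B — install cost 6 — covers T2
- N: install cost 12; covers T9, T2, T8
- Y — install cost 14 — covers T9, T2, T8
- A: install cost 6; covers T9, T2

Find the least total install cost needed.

The greedy cost-per-new-target heuristic would pick A and N for 18, but a cheaper cover exists.
N alone covers T9, T2, T8 — every target.
Total install cost: 12.
No cover costs less than 12.

12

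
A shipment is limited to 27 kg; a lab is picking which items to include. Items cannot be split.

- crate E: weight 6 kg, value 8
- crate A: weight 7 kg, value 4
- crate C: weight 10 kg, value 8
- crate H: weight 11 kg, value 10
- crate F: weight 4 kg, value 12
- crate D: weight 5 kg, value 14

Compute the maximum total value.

crate E + crate C + crate F + crate D: weight 6 + 10 + 4 + 5 = 25 ≤ 27, value 8 + 8 + 12 + 14 = 42.
crate E + crate H + crate F + crate D: weight 6 + 11 + 4 + 5 = 26 ≤ 27, value 8 + 10 + 12 + 14 = 44.
Best is crate E, crate H, crate F, and crate D with total value 44.

44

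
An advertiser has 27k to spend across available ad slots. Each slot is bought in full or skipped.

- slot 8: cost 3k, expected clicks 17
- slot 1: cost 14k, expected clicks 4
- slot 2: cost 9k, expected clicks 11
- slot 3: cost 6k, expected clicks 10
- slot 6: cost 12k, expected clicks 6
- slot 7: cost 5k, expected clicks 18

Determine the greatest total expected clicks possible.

slot 8 + slot 2 + slot 7: cost 3 + 9 + 5 = 17 ≤ 27, expected clicks 17 + 11 + 18 = 46.
slot 8 + slot 3 + slot 6 + slot 7: cost 3 + 6 + 12 + 5 = 26 ≤ 27, expected clicks 17 + 10 + 6 + 18 = 51.
slot 8 + slot 2 + slot 3 + slot 7: cost 3 + 9 + 6 + 5 = 23 ≤ 27, expected clicks 17 + 11 + 10 + 18 = 56.
Best is slot 8, slot 2, slot 3, and slot 7 with total expected clicks 56.

56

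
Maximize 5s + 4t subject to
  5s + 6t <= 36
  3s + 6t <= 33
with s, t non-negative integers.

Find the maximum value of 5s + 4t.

Relaxing integrality, the LP optimum is 36.00 at (s,t) = (7.2, 0), which is not an integer point.
(s,t)=(7,0): 5·7+6·0=35≤36, 3·7+6·0=21≤33, objective 35.
(s,t)=(6,1): 5·6+6·1=36≤36, 3·6+6·1=24≤33, objective 34.
(s,t)=(6,0): 5·6+6·0=30≤36, 3·6+6·0=18≤33, objective 30.
The best lattice point is (7,0), giving 35.

35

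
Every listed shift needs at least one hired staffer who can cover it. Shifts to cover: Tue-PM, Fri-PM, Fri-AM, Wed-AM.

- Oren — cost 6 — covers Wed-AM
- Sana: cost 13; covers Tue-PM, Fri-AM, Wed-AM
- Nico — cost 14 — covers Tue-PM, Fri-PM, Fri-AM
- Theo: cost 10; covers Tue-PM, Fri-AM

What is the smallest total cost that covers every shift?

The greedy cost-per-new-shift heuristic would pick Sana and Nico for 27, but a cheaper cover exists.
Choose Oren and Nico: together they cover Tue-PM, Fri-PM, Fri-AM, Wed-AM — every shift.
Total cost: 6 + 14 = 20.
No cover costs less than 20.

20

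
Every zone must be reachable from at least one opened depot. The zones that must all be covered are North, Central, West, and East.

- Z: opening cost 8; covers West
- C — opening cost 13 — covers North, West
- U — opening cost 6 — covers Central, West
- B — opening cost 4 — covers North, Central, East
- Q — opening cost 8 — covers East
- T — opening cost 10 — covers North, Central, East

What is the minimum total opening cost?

Choose U and B: together they cover North, Central, West, East — every zone.
Total opening cost: 6 + 4 = 10.

10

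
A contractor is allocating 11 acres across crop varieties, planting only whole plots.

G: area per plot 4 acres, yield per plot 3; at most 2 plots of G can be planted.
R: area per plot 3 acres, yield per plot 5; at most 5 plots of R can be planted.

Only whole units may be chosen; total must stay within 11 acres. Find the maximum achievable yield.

15

This is a bounded integer knapsack.
Take 3×R: area 9 ≤ 11, yield 3·5 = 15.
No other integer combination yields more.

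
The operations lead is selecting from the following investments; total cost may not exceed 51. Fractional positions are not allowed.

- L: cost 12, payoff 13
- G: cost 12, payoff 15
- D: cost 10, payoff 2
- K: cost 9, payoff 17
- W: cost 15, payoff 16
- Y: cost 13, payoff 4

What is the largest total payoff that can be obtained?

61

Treat it as a binary knapsack problem.
Allowing fractional choices, the relaxed optimum would be about 61.9, but investments are indivisible.
G + D + K + W: cost 12 + 10 + 9 + 15 = 46 ≤ 51, payoff 15 + 2 + 17 + 16 = 50.
G + K + W + Y: cost 12 + 9 + 15 + 13 = 49 ≤ 51, payoff 15 + 17 + 16 + 4 = 52.
L + G + K + W: cost 12 + 12 + 9 + 15 = 48 ≤ 51, payoff 13 + 15 + 17 + 16 = 61.
Best is L, G, K, and W with total payoff 61.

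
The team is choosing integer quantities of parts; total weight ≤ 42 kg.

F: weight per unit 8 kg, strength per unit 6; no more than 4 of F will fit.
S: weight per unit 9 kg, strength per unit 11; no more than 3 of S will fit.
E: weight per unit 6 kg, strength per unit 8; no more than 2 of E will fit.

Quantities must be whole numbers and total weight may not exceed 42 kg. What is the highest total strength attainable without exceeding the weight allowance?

This is a bounded integer knapsack.
E has the best ratio (8/6); taking only E gives at most 2×8 = 16 (stopped by the supply cap of 2).
Mixing does better — 3×S and 2×E: weight 39 ≤ 42, strength 3·11 + 2·8 = 49.

49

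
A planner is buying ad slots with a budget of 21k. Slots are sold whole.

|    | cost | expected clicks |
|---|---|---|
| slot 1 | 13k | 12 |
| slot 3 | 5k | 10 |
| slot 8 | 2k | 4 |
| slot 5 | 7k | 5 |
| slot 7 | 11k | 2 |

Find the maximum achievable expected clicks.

Allowing fractional choices, the relaxed optimum would be about 26.7, but ad slots are indivisible.
slot 3 + slot 8 + slot 5: cost 5 + 2 + 7 = 14 ≤ 21, expected clicks 10 + 4 + 5 = 19.
slot 1 + slot 3 + slot 8: cost 13 + 5 + 2 = 20 ≤ 21, expected clicks 12 + 10 + 4 = 26.
slot 1 + slot 3: cost 13 + 5 = 18 ≤ 21, expected clicks 12 + 10 = 22.
Best is slot 1, slot 3, and slot 8 with total expected clicks 26.

26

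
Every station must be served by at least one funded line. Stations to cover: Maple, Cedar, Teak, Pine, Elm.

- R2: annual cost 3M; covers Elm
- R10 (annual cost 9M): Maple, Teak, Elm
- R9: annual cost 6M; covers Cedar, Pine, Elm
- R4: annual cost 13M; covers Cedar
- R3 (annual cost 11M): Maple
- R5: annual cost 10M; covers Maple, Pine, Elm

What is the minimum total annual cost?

15

This is a weighted set-cover instance.
Choose R10 and R9: together they cover Maple, Cedar, Teak, Pine, Elm — every station.
Total annual cost: 9 + 6 = 15.
No cover costs less than 15.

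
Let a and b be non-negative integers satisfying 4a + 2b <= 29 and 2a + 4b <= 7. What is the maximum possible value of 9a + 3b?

Relaxing integrality, the LP optimum is 31.50 at (a,b) = (3.5, 0), which is not an integer point.
(a,b)=(3,0): 4·3+2·0=12≤29, 2·3+4·0=6≤7, objective 27.
(a,b)=(2,0): 4·2+2·0=8≤29, 2·2+4·0=4≤7, objective 18.
The best lattice point is (3,0), giving 27.

27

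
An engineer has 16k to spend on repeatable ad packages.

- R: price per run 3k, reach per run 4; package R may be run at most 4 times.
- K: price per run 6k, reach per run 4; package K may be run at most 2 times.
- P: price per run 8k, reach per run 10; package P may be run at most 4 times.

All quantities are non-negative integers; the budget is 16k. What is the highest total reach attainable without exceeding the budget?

2×R and 1×P: price 14 ≤ 16, reach 2·4 + 1·10 = 18.
2×P: price 16 ≤ 16, reach 2·10 = 20.
Best is 20.

20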